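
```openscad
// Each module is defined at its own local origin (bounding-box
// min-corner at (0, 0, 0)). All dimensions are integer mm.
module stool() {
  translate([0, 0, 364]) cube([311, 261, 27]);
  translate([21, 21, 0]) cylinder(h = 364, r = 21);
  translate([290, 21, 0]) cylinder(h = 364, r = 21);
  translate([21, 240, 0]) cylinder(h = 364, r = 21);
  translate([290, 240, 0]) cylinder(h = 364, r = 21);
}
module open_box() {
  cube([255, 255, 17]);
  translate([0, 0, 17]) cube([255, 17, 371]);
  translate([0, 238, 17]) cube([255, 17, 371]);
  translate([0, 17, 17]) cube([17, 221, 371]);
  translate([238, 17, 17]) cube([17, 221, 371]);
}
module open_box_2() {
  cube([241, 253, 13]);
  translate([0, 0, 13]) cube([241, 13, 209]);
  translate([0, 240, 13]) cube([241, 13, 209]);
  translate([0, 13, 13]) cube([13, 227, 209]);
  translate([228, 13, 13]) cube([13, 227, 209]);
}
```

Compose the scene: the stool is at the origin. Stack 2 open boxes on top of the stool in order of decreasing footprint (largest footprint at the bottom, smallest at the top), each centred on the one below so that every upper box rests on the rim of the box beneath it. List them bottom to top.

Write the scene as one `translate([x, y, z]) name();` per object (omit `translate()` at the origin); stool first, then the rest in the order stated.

stool();
translate([28, 3, 391]) open_box();
translate([35, 4, 779]) open_box_2();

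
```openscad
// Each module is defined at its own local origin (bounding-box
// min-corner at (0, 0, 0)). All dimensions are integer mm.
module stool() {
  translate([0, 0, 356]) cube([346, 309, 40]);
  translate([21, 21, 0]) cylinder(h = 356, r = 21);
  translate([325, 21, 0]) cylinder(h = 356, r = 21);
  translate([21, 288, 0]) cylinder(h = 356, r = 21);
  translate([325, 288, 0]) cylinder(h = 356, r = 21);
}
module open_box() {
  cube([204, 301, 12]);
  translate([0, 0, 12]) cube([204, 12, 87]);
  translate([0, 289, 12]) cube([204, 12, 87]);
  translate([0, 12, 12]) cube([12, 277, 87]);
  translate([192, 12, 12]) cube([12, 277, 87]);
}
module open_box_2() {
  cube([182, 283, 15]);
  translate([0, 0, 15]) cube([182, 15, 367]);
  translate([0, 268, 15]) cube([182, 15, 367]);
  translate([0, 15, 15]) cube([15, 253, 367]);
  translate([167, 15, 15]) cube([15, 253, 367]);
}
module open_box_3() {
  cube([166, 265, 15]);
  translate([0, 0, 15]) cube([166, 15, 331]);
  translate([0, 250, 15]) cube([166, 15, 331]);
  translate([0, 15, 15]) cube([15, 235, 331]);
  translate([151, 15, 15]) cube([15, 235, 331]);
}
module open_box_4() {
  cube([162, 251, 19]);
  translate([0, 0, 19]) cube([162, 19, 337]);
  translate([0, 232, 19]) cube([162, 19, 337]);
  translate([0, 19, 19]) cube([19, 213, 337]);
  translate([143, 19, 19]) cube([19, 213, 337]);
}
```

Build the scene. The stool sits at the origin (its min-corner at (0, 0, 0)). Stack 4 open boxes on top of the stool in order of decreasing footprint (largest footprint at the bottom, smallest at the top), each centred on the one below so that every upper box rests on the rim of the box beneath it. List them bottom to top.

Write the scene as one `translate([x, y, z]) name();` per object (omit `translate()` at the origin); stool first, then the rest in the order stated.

stool();
translate([71, 4, 396]) open_box();
translate([82, 13, 495]) open_box_2();
translate([90, 22, 877]) open_box_3();
translate([92, 29, 1223]) open_box_4();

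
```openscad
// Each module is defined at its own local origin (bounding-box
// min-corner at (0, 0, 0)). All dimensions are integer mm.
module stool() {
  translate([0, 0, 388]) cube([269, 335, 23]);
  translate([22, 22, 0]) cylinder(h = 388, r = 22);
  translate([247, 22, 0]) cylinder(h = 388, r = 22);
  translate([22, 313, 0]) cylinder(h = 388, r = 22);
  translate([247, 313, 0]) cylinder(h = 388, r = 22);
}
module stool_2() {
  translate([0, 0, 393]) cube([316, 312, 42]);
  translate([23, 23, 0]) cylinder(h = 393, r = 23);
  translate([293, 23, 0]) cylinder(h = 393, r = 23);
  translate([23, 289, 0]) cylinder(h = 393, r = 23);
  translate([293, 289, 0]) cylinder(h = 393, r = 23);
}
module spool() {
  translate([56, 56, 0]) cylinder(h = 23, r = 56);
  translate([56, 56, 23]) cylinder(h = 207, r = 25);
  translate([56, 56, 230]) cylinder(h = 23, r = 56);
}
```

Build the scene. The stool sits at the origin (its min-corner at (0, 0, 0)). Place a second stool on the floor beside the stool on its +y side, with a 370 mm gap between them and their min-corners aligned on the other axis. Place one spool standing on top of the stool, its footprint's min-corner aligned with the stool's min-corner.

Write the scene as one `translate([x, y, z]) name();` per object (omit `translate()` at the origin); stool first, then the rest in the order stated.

stool();
translate([0, 705, 0]) stool_2();
translate([0, 0, 411]) spool();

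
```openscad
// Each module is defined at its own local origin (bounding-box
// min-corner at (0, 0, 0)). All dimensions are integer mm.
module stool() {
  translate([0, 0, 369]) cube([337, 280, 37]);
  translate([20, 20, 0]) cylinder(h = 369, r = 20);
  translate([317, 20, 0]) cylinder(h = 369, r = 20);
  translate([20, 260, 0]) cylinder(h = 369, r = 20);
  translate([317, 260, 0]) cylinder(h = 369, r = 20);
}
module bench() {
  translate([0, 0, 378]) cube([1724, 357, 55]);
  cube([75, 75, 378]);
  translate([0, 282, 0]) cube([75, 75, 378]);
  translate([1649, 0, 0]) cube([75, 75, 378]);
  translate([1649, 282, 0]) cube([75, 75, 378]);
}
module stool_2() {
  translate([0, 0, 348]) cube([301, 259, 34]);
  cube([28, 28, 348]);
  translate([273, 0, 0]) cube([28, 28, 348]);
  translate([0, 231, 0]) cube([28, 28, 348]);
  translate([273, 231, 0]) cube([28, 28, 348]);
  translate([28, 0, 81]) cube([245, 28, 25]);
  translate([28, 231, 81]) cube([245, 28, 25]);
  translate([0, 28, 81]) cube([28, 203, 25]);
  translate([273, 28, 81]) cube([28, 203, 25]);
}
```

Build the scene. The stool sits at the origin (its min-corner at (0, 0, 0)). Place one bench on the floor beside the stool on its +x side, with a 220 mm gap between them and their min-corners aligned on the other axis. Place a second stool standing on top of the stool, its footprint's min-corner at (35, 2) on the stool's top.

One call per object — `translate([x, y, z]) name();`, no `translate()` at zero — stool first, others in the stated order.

stool();
translate([557, 0, 0]) bench();
translate([35, 2, 406]) stool_2();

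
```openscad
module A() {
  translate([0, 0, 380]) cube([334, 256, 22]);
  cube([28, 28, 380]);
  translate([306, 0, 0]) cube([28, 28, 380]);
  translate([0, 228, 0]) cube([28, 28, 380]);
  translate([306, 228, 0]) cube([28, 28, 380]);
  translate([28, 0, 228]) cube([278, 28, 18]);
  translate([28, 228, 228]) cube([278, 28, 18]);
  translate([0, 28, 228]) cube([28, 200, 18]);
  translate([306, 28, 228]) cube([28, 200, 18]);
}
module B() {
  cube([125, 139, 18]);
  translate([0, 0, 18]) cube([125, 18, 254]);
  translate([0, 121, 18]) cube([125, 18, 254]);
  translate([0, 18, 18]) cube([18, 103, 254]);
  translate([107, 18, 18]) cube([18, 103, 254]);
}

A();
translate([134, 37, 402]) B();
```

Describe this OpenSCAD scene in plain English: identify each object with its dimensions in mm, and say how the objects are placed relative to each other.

A is a simple wooden stool: a rectangular seat 334 mm (x) by 256 mm (y), 22 mm thick, top face at z = 402 mm, on four square legs, each 28×28 mm in cross-section. The legs rest on z = 0, each flush with a corner of the seat. Four stretchers, 28 mm wide and 18 mm tall, connect adjacent legs with their undersides at z = 228 mm, each running between the inner faces of the legs it joins and aligned with the legs' outer faces on the other axis.

B is an open-topped rectangular box: outside dimensions 125×139×272 mm, with a uniform wall and base thickness of 18 mm. The base is a full 125×139 slab on the floor; four walls sit on top of the base. The front and back walls (the −y and +y sides) span the full width; the two side walls fit between them.

The open box is on top of the stool.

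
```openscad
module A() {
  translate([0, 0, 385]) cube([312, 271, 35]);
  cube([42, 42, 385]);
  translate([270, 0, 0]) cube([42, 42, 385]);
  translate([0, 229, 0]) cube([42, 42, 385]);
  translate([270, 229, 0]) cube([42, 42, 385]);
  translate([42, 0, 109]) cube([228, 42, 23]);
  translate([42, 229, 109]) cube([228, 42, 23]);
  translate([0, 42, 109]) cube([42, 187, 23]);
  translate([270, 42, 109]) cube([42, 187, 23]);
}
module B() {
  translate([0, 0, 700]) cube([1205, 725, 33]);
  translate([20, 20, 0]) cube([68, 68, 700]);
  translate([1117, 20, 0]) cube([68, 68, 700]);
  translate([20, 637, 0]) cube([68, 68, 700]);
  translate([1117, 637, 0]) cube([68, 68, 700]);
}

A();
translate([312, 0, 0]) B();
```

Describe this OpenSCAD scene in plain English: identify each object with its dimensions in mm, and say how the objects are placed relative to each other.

A is a four-legged stool. The seat is 312×271 mm, 35 mm thick, top at z = 420 mm. It stands on four square legs, each 42×42 mm in cross-section, from z = 0 to the seat underside, each flush with a corner of the seat. Four stretchers, 42 mm wide and 23 mm tall, connect adjacent legs with their undersides at z = 109 mm, each running between the inner faces of the legs it joins and aligned with the legs' outer faces on the other axis.

B is a rectangular dining table. The top is 1205×725×33 mm with its upper surface at z = 733 mm. It stands on four 68×68 mm square legs, each inset 20 mm from the nearest pair of top edges, running from the floor to the underside of the top.

The table is against the stool's +x side, with their −y faces flush.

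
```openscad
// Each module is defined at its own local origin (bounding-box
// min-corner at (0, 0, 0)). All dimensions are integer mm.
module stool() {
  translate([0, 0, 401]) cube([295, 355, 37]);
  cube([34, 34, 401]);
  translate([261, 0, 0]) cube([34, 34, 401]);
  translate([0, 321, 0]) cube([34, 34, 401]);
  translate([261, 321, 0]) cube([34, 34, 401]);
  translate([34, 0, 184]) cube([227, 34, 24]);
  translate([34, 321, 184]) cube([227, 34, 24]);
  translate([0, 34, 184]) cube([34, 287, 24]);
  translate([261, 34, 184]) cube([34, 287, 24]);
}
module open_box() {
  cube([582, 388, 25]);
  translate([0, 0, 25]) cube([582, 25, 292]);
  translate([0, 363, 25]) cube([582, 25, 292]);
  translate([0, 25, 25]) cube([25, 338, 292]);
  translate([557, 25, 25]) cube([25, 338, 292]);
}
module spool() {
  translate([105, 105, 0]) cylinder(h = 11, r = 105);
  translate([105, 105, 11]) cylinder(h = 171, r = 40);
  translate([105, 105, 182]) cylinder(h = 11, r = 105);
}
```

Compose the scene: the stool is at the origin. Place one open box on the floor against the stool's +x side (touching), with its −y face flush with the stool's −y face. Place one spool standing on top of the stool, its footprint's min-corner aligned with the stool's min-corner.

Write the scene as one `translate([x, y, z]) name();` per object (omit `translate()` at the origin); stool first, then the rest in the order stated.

stool();
translate([295, 0, 0]) open_box();
translate([0, 0, 438]) spool();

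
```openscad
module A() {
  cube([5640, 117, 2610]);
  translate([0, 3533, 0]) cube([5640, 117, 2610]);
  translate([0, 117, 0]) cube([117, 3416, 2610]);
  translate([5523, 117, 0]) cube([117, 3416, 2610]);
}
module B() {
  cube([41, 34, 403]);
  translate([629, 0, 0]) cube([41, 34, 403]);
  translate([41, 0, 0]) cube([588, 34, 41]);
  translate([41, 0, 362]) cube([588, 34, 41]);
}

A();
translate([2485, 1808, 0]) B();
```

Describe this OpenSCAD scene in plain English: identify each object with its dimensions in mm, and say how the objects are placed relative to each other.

A is a box-shaped house frame (walls only): outside footprint 5640×3650 mm, wall height 2610 mm, wall thickness 117 mm. The two y-facing walls run the full x-width; the two x-facing walls fit between the inner faces of the y-facing walls.

B is a picture frame with a 588×321 mm rectangular opening (x by z) and a uniform 41 mm border on every side. Frame depth is 34 mm along y. It is built from two vertical stiles running the full outside height and two horizontal rails spanning the gap between the stiles.

The picture frame sits inside the house frame, centred.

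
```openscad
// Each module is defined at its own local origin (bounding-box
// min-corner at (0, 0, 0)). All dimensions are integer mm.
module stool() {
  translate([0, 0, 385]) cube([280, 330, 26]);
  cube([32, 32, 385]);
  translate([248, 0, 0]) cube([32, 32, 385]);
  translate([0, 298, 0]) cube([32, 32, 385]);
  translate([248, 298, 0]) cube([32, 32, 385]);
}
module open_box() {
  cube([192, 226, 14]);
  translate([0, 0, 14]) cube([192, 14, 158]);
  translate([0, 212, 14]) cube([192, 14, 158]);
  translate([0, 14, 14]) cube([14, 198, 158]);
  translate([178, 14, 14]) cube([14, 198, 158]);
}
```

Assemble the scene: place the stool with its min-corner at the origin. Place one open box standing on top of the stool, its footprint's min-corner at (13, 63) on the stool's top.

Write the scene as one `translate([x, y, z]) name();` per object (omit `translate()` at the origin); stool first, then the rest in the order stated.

stool();
translate([13, 63, 411]) open_box();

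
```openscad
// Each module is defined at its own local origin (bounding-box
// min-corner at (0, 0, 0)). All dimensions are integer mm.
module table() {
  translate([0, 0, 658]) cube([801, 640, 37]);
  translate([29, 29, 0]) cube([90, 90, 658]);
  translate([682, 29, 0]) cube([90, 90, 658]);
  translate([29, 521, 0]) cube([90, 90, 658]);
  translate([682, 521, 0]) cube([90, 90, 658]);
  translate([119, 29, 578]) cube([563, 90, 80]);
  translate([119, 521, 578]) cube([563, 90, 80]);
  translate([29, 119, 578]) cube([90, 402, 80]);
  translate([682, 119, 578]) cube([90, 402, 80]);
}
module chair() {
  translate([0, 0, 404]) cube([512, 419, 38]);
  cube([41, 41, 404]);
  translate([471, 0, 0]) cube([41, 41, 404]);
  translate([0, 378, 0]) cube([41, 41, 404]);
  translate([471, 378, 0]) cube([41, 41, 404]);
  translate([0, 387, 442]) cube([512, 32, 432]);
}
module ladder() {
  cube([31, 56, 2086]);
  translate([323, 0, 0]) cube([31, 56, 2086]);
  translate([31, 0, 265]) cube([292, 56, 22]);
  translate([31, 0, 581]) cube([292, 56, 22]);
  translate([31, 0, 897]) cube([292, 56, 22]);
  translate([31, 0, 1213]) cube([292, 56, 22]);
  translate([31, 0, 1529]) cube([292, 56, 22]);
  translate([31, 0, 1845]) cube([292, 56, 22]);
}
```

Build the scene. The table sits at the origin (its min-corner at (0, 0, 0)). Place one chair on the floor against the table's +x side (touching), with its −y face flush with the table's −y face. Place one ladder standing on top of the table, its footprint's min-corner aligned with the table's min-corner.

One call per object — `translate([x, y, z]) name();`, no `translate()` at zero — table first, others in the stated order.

table();
translate([801, 0, 0]) chair();
translate([0, 0, 695]) ladder();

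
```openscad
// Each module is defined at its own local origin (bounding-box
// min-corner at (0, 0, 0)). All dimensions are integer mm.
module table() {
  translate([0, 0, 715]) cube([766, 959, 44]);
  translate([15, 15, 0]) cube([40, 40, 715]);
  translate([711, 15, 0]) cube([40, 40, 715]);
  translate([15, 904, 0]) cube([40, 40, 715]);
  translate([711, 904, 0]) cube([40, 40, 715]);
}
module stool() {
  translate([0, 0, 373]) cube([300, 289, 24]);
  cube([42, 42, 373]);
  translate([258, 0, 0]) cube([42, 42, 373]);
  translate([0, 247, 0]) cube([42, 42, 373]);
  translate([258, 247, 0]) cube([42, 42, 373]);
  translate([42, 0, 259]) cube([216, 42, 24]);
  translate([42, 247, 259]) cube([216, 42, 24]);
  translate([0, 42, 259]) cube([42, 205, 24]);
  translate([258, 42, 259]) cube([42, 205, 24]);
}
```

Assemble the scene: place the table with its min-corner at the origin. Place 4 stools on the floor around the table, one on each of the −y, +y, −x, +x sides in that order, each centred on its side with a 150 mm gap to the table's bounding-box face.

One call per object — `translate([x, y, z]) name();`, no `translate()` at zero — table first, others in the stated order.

table();
translate([233, -439, 0]) stool();
translate([233, 1109, 0]) stool();
translate([-450, 335, 0]) stool();
translate([916, 335, 0]) stool();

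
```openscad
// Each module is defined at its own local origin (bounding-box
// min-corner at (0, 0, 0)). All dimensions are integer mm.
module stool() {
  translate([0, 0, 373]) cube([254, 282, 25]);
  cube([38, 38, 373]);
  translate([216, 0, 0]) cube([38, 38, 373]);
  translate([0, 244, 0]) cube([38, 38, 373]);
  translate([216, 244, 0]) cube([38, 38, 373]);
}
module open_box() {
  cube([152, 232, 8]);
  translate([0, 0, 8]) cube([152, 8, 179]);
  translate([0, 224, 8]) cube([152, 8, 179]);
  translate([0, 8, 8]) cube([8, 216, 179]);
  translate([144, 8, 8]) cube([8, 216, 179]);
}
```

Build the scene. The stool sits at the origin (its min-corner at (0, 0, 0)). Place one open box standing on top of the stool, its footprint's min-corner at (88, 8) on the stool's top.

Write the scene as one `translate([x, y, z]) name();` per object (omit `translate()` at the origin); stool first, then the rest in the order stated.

stool();
translate([88, 8, 398]) open_box();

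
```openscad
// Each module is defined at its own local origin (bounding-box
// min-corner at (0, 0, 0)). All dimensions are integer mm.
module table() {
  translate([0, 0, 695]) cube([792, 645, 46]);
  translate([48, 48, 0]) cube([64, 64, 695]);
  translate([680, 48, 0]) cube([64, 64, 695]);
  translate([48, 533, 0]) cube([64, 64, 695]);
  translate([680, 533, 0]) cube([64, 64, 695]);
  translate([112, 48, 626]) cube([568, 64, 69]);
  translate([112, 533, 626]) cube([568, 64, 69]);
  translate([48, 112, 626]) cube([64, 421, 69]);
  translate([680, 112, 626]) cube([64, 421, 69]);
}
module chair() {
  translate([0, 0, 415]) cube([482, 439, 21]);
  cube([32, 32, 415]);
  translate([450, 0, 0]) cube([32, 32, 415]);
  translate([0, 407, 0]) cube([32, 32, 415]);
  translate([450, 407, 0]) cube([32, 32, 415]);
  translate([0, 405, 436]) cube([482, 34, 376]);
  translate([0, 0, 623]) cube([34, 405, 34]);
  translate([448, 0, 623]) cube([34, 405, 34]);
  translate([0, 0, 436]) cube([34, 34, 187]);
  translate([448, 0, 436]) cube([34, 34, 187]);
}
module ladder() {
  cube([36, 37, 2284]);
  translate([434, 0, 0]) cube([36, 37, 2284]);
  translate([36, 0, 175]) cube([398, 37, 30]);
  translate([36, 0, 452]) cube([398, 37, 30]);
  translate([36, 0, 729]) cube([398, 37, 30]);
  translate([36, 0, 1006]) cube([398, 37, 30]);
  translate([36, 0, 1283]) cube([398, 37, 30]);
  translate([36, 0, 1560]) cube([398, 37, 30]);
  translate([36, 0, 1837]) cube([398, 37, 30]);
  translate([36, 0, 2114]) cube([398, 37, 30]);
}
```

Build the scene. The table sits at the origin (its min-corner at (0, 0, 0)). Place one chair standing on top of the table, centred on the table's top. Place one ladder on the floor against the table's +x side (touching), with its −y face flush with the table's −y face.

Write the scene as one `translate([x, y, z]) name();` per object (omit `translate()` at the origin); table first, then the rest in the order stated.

table();
translate([155, 103, 741]) chair();
translate([792, 0, 0]) ladder();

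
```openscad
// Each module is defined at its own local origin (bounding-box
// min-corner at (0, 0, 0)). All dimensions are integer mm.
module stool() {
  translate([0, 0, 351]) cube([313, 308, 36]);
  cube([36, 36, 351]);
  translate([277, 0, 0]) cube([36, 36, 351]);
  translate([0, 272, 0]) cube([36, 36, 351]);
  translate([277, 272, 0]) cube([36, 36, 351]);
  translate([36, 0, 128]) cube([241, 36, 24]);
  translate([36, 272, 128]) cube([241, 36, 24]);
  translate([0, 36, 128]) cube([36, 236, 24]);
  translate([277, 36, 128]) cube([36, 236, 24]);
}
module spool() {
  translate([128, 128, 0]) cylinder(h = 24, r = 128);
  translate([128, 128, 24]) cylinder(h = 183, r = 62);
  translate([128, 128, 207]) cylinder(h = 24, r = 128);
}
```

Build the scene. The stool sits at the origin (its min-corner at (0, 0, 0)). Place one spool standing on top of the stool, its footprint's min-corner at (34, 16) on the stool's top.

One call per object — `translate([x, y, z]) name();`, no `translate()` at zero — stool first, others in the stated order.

stool();
translate([34, 16, 387]) spool();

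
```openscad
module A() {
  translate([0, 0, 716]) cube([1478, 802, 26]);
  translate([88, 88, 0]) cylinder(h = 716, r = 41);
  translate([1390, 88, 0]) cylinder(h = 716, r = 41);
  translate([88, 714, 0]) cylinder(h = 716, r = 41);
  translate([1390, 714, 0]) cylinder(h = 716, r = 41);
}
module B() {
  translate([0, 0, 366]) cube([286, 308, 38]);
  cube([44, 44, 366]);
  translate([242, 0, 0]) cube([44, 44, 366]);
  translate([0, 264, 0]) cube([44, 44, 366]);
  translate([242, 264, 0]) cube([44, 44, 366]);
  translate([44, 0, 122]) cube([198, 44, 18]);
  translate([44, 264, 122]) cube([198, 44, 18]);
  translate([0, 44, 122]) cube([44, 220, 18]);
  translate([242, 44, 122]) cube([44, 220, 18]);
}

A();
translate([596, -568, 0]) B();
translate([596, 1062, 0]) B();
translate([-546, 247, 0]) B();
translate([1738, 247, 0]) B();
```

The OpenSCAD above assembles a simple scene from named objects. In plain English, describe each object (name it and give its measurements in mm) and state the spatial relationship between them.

A is a table: top 1478 mm (x) × 802 mm (y), 26 mm thick, upper face at z = 742 mm, on four round legs of 82 mm diameter, each leg's bounding box inset 47 mm from the nearest pair of top edges, running from z = 0 to the bottom of the top.

B is a four-legged stool. The seat is 286×308 mm, 38 mm thick, top at z = 404 mm. It stands on four square legs, each 44×44 mm in cross-section, from z = 0 to the seat underside, each flush with a corner of the seat. Four stretchers, 44 mm wide and 18 mm tall, connect adjacent legs with their undersides at z = 122 mm, each running between the inner faces of the legs it joins and aligned with the legs' outer faces on the other axis.

Four stools sit around the table at the −y, +y, −x, +x sides.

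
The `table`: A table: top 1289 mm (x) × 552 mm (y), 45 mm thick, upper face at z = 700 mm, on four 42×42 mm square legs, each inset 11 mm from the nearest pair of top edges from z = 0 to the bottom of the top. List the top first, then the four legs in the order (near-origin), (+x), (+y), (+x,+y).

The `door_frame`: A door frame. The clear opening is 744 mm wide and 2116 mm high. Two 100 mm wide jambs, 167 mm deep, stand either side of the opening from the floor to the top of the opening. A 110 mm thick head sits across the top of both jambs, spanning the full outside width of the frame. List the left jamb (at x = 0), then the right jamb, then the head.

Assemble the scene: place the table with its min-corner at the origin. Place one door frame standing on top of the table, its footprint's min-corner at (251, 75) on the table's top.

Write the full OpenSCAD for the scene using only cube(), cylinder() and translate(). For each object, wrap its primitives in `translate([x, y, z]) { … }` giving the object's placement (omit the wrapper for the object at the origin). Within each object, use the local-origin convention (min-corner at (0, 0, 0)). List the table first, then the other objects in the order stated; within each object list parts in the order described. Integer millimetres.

translate([0, 0, 655]) cube([1289, 552, 45]);
translate([11, 11, 0]) cube([42, 42, 655]);
translate([1236, 11, 0]) cube([42, 42, 655]);
translate([11, 499, 0]) cube([42, 42, 655]);
translate([1236, 499, 0]) cube([42, 42, 655]);
translate([251, 75, 700]) {
  cube([100, 167, 2116]);
  translate([844, 0, 0]) cube([100, 167, 2116]);
  translate([0, 0, 2116]) cube([944, 167, 110]);
}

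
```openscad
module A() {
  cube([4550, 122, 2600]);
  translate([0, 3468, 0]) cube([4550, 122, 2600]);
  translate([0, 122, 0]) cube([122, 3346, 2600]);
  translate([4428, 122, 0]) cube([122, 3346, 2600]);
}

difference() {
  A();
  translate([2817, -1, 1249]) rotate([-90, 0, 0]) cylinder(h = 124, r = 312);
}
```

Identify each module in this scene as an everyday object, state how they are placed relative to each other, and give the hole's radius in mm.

The subtracted cylinder has r = 312 mm.

A is a house frame. The house frame has a circular hole through its front wall. The hole's radius is 312 mm.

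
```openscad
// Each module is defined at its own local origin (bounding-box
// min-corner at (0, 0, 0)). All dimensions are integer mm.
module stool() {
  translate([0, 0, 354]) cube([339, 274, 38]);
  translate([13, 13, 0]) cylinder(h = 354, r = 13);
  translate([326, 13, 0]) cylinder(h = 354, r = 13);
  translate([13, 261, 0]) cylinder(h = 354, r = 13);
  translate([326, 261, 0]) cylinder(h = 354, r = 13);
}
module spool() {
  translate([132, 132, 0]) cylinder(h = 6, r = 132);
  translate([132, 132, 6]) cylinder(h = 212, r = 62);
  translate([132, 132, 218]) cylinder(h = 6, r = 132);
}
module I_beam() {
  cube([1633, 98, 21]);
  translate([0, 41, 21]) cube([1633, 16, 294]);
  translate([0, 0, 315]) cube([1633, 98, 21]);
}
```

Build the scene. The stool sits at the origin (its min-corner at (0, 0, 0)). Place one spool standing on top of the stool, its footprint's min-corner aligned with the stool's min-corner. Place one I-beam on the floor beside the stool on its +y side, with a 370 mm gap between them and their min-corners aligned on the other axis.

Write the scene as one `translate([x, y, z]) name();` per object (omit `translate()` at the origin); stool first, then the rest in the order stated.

stool();
translate([0, 0, 392]) spool();
translate([0, 644, 0]) I_beam();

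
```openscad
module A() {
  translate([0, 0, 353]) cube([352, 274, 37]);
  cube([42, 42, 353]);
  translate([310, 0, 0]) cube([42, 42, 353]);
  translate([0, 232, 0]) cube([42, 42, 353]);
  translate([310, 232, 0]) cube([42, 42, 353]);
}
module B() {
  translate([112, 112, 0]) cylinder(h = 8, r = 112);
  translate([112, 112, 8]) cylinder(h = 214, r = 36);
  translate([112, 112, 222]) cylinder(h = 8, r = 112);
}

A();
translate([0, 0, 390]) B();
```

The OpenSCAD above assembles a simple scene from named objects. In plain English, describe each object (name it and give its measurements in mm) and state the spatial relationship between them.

A is a simple wooden stool: a rectangular seat 352 mm (x) by 274 mm (y), 37 mm thick, top face at z = 390 mm, on four square legs, each 42×42 mm in cross-section. The legs rest on z = 0, each flush with a corner of the seat.

B is a spool: two coaxial disc flanges of radius 112 mm and thickness 8 mm, joined by a core cylinder of radius 36 mm and height 214 mm. The lower flange rests on z = 0 and the three cylinders share a vertical axis.

The spool is on top of the stool.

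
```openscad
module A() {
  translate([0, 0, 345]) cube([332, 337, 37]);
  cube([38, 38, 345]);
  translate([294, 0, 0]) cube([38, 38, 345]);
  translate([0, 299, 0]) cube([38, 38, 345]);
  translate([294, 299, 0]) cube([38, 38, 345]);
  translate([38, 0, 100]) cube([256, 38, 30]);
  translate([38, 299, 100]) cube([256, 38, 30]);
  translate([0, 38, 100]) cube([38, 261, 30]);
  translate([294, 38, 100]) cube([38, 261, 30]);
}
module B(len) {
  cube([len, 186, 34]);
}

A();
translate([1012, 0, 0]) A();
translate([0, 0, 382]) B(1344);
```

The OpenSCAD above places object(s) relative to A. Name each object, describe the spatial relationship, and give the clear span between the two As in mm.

Second stool starts at x = 1012; first ends at x = 332; clear span = 1012 − 332 = 680 mm.

A is a stool. B is a beam. A beam spans the tops of two stools. The clear span between the two stools is 680 mm.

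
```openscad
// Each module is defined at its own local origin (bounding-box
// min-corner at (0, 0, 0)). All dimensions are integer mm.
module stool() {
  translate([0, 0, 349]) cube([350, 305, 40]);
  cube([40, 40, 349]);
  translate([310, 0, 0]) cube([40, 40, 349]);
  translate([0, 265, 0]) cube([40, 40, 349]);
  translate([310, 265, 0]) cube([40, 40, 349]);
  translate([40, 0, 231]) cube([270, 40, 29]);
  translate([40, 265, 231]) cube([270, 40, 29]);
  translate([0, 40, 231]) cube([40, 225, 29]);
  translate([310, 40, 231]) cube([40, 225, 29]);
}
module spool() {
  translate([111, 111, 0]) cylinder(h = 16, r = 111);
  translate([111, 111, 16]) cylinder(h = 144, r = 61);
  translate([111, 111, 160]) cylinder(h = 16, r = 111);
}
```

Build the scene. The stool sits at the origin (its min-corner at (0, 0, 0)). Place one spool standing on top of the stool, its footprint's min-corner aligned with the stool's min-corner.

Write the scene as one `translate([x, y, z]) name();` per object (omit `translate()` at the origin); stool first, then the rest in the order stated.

stool();
translate([0, 0, 389]) spool();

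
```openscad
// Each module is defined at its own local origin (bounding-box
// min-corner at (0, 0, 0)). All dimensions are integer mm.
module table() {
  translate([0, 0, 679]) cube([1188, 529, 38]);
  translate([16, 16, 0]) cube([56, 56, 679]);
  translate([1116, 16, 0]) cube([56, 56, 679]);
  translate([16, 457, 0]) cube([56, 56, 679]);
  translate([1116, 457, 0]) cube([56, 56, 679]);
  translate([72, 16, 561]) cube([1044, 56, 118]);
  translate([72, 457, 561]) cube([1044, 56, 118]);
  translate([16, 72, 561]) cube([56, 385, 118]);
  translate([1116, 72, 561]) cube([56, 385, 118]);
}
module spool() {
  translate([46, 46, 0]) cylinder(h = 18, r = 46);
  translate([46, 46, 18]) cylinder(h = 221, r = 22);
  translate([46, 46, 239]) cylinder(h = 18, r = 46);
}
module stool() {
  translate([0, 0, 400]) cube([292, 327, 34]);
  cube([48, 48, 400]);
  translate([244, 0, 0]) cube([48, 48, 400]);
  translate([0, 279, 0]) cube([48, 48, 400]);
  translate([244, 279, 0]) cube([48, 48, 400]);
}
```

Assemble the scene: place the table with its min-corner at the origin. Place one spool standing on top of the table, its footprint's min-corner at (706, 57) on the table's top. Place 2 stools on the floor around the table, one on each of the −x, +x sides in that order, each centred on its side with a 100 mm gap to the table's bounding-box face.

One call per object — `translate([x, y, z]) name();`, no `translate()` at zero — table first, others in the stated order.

table();
translate([706, 57, 717]) spool();
translate([-392, 101, 0]) stool();
translate([1288, 101, 0]) stool();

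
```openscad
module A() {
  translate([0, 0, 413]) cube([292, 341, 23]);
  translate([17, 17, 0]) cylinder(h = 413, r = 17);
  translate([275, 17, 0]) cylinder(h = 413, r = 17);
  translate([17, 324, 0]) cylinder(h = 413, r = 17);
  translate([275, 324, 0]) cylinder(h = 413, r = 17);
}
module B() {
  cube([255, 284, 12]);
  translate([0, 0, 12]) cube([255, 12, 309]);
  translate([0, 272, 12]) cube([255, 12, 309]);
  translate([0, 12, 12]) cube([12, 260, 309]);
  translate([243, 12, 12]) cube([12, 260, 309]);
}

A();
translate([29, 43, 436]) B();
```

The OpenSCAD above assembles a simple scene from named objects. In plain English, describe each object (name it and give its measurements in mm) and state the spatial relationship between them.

A is a four-legged stool. The seat is a 292×341×23 mm slab whose top surface is at z = 436 mm; four round legs, each 34 mm in diameter, run from the floor (z = 0) to the underside of the seat, each leg's axis is inset half a diameter from the nearest pair of seat edges (so the leg's bounding box is flush with the corner).

B is an open-topped rectangular box: outside dimensions 255×284×321 mm, with a uniform wall and base thickness of 12 mm. The base is a full 255×284 slab on the floor; four walls sit on top of the base. The front and back walls (the −y and +y sides) span the full width; the two side walls fit between them.

The open box is on top of the stool.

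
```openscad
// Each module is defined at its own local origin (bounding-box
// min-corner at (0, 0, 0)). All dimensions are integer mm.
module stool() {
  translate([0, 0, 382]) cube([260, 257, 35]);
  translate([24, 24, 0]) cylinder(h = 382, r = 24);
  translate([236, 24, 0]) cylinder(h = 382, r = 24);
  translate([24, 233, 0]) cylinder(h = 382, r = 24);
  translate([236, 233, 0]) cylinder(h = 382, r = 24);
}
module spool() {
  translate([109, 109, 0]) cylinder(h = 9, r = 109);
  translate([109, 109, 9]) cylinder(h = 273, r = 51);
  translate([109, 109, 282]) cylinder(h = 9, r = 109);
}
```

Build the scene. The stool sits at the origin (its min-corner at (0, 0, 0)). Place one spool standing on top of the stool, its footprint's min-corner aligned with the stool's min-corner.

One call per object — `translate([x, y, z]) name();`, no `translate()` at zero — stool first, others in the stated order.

stool();
translate([0, 0, 417]) spool();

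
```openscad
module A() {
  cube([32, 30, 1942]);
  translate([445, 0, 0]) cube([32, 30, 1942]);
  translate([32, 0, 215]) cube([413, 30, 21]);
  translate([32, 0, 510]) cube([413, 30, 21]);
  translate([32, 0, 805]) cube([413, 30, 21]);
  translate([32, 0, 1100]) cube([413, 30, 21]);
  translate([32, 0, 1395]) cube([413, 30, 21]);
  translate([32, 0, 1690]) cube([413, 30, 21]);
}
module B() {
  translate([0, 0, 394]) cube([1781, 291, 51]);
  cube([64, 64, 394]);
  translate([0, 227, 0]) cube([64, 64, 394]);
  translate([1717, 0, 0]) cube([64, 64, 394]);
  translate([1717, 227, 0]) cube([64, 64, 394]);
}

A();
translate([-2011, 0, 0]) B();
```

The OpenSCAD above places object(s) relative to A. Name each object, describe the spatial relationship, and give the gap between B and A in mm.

The bench's nearest face is 230 mm from the ladder's −x face.

A is a ladder. B is a bench. The bench is on the floor beside the ladder on its −x side. The gap between the bench and the ladder is 230 mm.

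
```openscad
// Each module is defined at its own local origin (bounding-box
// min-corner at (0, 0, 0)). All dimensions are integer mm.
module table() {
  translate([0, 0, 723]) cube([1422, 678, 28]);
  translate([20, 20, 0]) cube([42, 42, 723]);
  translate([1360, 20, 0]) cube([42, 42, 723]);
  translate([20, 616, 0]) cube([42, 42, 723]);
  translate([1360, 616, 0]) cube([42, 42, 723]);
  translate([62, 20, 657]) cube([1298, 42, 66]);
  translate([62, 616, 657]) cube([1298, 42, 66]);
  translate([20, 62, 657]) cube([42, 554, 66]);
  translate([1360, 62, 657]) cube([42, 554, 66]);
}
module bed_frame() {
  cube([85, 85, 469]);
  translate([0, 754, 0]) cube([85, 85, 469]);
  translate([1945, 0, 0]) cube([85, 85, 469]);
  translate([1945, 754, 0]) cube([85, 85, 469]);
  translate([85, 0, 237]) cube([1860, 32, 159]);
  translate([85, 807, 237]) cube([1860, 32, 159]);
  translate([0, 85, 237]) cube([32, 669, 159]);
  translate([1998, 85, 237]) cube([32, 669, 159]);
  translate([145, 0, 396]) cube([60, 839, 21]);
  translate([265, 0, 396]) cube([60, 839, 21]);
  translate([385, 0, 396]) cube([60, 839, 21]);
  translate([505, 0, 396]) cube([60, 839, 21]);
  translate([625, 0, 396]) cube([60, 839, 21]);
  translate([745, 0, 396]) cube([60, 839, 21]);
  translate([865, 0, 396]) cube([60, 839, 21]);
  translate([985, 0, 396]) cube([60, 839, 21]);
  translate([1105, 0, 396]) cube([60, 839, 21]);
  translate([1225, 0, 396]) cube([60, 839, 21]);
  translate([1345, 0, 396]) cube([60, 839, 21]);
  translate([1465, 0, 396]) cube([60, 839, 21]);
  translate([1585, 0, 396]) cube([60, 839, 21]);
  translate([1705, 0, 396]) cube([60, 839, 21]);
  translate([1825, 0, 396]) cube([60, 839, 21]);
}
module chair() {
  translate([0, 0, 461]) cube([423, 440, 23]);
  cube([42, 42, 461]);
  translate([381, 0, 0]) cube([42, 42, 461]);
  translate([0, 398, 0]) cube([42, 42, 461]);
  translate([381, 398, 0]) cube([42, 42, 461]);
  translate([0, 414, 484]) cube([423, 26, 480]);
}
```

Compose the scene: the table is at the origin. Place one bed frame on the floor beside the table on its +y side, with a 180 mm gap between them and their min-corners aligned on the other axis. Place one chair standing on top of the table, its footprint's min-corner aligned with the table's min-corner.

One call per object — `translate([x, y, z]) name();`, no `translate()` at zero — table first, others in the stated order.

table();
translate([0, 858, 0]) bed_frame();
translate([0, 0, 751]) chair();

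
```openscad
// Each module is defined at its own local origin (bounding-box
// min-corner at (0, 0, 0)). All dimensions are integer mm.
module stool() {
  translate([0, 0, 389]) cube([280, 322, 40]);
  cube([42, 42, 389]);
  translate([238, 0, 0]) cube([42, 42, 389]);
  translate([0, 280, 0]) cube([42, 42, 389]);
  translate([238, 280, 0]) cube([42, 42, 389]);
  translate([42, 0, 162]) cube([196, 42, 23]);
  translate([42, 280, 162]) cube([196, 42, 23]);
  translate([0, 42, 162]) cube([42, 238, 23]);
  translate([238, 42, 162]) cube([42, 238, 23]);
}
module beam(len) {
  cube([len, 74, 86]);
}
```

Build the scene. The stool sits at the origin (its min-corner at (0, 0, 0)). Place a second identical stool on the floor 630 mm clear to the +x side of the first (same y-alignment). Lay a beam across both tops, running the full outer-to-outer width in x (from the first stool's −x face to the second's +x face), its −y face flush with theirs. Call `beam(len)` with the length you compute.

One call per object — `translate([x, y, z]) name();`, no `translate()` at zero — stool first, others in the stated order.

stool();
translate([910, 0, 0]) stool();
translate([0, 0, 429]) beam(1190);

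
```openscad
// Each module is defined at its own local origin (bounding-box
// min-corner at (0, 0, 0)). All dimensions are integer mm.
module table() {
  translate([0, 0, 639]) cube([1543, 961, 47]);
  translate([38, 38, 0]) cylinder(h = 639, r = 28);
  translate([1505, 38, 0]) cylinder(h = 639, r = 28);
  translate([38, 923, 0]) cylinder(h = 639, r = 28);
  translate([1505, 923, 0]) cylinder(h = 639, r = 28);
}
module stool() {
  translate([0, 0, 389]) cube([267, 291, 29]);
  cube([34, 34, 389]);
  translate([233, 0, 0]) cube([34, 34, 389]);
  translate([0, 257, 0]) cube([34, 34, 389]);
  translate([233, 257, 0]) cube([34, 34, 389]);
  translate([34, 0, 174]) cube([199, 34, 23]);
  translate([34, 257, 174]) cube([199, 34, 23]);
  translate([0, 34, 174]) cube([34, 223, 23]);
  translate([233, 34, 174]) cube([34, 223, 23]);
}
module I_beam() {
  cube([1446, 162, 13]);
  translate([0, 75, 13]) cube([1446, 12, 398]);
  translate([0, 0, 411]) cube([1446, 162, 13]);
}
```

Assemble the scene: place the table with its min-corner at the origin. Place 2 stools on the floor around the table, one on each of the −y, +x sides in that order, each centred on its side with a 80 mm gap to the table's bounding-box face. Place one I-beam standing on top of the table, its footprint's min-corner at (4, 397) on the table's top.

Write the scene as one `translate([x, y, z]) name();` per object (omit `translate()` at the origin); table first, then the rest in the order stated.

table();
translate([638, -371, 0]) stool();
translate([1623, 335, 0]) stool();
translate([4, 397, 686]) I_beam();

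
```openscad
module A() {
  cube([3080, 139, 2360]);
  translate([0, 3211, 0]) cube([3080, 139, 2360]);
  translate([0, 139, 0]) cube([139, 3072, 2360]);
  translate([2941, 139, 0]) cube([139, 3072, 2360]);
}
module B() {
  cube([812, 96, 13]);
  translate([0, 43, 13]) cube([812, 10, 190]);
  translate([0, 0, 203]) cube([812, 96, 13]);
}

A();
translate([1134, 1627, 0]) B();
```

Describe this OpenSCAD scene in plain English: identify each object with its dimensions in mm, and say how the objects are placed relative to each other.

A is a box-shaped house frame (walls only): outside footprint 3080×3350 mm, wall height 2360 mm, wall thickness 139 mm. The two y-facing walls run the full x-width; the two x-facing walls fit between the inner faces of the y-facing walls.

B is an I-beam lying along x, 812 mm long. Overall section height 216 mm. Two flanges 96 mm wide (y) and 13 mm thick, one on the floor and one at the top; a web 10 mm thick runs between them, centred on the flange width.

The I-beam sits inside the house frame, centred.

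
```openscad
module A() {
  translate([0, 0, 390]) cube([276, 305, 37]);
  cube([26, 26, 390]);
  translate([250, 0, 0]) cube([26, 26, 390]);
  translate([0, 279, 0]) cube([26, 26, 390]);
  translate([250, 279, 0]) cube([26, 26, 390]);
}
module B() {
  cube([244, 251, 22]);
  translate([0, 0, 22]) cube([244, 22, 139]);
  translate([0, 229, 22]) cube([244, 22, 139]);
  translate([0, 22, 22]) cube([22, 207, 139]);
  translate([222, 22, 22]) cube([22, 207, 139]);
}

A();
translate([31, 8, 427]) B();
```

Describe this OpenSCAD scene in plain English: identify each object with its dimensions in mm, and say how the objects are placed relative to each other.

A is a four-legged stool. The seat is a 276×305×37 mm slab whose top surface is at z = 427 mm; four square legs, each 26×26 mm in cross-section, run from the floor (z = 0) to the underside of the seat, each flush with a corner of the seat.

B is an open storage box with external size 244×251×161 mm and wall thickness 22 mm (the base is also 22 mm thick). The base covers the whole footprint; the four walls stand on the base, with the y-facing walls full-width and the x-facing walls fitting between their inner faces.

The open box is on top of the stool.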